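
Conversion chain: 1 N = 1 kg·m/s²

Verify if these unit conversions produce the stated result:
The chain is correct (no errors).

Correct: Newton is defined as kg·m/s²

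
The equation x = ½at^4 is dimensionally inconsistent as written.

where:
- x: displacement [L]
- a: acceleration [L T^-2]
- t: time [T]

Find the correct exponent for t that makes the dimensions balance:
The exponent of t should be 2: x = ½at^2

The LHS x has dimensions [L]; t has dimensions [T].
As written, the RHS ½at^4 (exponent 4 on t) has dimensions [L T^2], which does not match.
With exponent 2, the RHS ½at^2 has dimensions [L], matching the LHS.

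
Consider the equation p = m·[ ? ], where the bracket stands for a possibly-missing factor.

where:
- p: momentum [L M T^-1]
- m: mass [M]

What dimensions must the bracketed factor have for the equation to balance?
[L T^-1] — velocity (e.g. v)

p has dimensions [L M T^-1]; m has dimensions [M].
The bracketed factor must supply [L M T^-1] / [M] = [L T^-1].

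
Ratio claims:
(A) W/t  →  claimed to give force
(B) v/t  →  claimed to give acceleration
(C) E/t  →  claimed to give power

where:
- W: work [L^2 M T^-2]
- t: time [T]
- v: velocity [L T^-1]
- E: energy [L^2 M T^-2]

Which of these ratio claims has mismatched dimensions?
(A) W/t does not give force

(A) W/t: [L^2 M T^-3] ≠ force [L M T^-2] ✗
(B) v/t: [L T^-2] = acceleration [L T^-2] ✓
(C) E/t: [L^2 M T^-3] = power [L^2 M T^-3] ✓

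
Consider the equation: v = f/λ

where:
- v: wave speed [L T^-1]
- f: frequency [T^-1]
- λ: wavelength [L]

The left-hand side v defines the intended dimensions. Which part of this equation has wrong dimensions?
The right-hand side term f/λ

v has dimensions [L T^-1], but f/λ has dimensions [L^-1 T^-1], so the term f/λ is dimensionally wrong for v.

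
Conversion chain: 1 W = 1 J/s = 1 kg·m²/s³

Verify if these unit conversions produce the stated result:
The chain is correct (no errors).

Correct: Watt is Joule per second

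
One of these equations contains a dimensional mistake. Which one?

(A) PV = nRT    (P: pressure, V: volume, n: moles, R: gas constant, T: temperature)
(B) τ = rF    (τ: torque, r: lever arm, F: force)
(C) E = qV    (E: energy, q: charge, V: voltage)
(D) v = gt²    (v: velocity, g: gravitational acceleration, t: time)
(D) v = gt²

The equation (D) v = gt² is dimensionally incorrect.

LHS (v): [L T^-1]
RHS (gt²): [L] ✗

The dimensions do not match. The other three equations balance.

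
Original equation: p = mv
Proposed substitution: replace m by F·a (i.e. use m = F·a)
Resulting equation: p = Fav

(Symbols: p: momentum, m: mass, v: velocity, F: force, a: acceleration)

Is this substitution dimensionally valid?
No

[m] = [M] and [F·a] = [L^2 M T^-4]. These differ, so the substitution replaces a quantity by one of different dimensions and the result p = Fav has LHS [L M T^-1] vs RHS [L^3 M T^-5] — inconsistent.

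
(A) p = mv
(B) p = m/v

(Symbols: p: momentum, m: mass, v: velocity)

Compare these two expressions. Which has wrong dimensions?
(B)

(A) p = mv: LHS [L M T^-1], RHS [L M T^-1] ✓
(B) p = m/v: LHS [L M T^-1], RHS [L^-1 M T] ✗

Expression (B) p = m/v is dimensionally incorrect.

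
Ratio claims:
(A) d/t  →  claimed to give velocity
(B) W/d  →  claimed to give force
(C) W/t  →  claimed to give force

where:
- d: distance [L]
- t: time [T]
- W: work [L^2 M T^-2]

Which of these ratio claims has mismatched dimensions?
(C) W/t does not give force

(A) d/t: [L T^-1] = velocity [L T^-1] ✓
(B) W/d: [L M T^-2] = force [L M T^-2] ✓
(C) W/t: [L^2 M T^-3] ≠ force [L M T^-2] ✗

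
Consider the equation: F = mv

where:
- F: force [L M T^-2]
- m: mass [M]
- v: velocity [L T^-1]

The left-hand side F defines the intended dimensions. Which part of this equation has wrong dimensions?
The right-hand side term mv

F has dimensions [L M T^-2], but mv has dimensions [L M T^-1], so the term mv is dimensionally wrong for F.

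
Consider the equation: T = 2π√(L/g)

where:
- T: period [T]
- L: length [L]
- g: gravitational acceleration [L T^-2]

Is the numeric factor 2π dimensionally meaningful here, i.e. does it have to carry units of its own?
No

T has dimensions [T] and √(L/g) already has dimensions [T], so the equation balances without 2π contributing any dimensions. 2π is a pure (dimensionless) number; changing or removing it would not affect dimensional consistency.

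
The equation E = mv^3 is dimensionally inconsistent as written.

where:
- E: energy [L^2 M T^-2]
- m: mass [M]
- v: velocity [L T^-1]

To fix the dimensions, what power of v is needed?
The exponent of v should be 2: E = mv^2

The LHS E has dimensions [L^2 M T^-2]; v has dimensions [L T^-1].
As written, the RHS mv^3 (exponent 3 on v) has dimensions [L^3 M T^-3], which does not match.
With exponent 2, the RHS mv^2 has dimensions [L^2 M T^-2], matching the LHS.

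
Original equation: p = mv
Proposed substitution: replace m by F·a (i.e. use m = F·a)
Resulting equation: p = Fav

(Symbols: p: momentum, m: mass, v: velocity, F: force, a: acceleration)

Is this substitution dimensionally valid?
No

[m] = [M] and [F·a] = [L^2 M T^-4]. These differ, so the substitution replaces a quantity by one of different dimensions and the result p = Fav has LHS [L M T^-1] vs RHS [L^3 M T^-5] — inconsistent.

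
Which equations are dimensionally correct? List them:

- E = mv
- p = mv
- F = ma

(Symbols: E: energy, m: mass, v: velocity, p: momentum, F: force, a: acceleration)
Dimensionally correct: p = mv, F = ma
Dimensionally incorrect: E = mv
Ordered (correct first, then incorrect): p = mv, F = ma, E = mv

- E = mv: LHS [L^2 M T^-2], RHS [L M T^-1] → incorrect ✗
- p = mv: LHS [L M T^-1], RHS [L M T^-1] → correct ✓
- F = ma: LHS [L M T^-2], RHS [L M T^-2] → correct ✓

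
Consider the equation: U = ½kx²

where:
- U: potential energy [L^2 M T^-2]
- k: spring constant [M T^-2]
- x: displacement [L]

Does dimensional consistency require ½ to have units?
No

U has dimensions [L^2 M T^-2] and kx² already has dimensions [L^2 M T^-2], so the equation balances without ½ contributing any dimensions. ½ is a pure (dimensionless) number; changing or removing it would not affect dimensional consistency.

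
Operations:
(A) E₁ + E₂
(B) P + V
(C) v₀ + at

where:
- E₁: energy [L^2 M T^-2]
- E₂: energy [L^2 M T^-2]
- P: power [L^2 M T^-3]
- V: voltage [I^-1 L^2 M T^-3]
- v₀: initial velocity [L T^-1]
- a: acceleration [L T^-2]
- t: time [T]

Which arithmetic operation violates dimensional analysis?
(B) P + V

(A) E₁ + E₂: E₁ [L^2 M T^-2] and E₂ [L^2 M T^-2] — same dimensions ✓
(B) P + V: P [L^2 M T^-3] and V [I^-1 L^2 M T^-3] — different dimensions cannot be added/subtracted ✗
(C) v₀ + at: v₀ [L T^-1] and at [L T^-1] — same dimensions ✓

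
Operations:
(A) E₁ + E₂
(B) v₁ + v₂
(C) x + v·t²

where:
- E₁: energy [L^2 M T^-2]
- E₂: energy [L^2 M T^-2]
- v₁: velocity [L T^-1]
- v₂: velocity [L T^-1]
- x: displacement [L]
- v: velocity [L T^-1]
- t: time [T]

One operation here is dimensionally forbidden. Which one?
(C) x + v·t²

(A) E₁ + E₂: E₁ [L^2 M T^-2] and E₂ [L^2 M T^-2] — same dimensions ✓
(B) v₁ + v₂: v₁ [L T^-1] and v₂ [L T^-1] — same dimensions ✓
(C) x + v·t²: x [L] and v·t² [L T] — different dimensions cannot be added/subtracted ✗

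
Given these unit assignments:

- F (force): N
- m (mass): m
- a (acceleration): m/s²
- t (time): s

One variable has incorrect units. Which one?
m

The variable m (mass) should have units kg, not m.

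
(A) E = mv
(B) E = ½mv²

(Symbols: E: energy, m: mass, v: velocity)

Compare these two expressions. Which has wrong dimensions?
(A)

(A) E = mv: LHS [L^2 M T^-2], RHS [L M T^-1] ✗
(B) E = ½mv²: LHS [L^2 M T^-2], RHS [L^2 M T^-2] ✓

Expression (A) E = mv is dimensionally incorrect.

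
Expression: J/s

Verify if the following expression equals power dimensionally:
Yes

The expression J/s has dimensions [L^2 M T^-3], which is exactly power [L^2 M T^-3].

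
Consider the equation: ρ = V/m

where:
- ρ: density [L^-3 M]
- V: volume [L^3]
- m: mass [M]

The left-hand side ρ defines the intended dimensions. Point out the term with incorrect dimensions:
The right-hand side term V/m

ρ has dimensions [L^-3 M], but V/m has dimensions [L^3 M^-1], so the term V/m is dimensionally wrong for ρ.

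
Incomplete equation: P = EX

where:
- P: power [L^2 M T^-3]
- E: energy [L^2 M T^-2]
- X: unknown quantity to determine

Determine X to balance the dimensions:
X = f (inverse time / frequency (1/t)), dimensions [T^-1]

P has dimensions [L^2 M T^-3]; the rest of the RHS (E) has dimensions [L^2 M T^-2].
So X must have dimensions [T^-1] — X = f (inverse time / frequency (1/t)).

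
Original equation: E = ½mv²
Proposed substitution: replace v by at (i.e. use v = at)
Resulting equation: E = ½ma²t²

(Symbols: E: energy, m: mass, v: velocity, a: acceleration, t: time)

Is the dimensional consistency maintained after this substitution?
Yes

[v] = [L T^-1] and [at] = [L T^-1]. These match, so the substitution replaces a quantity by one of the same dimensions and the result E = ½ma²t² has LHS [L^2 M T^-2] vs RHS [L^2 M T^-2] — still consistent.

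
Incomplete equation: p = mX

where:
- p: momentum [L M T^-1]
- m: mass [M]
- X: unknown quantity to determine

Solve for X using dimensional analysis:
X = v (velocity), dimensions [L T^-1]

p has dimensions [L M T^-1]; the rest of the RHS (m) has dimensions [M].
So X must have dimensions [L T^-1] — X = v (velocity).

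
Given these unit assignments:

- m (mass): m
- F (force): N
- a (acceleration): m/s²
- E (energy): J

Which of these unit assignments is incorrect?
m

The variable m (mass) should have units kg, not m.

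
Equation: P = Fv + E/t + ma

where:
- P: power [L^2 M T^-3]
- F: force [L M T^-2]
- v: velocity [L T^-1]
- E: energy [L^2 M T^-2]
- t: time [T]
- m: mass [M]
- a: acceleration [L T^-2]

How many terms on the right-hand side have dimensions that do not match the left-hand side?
1

LHS P: [L^2 M T^-3]
- Fv: [L^2 M T^-3] ✓
- E/t: [L^2 M T^-3] ✓
- ma: [L M T^-2] ✗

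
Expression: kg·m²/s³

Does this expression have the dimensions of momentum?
No

The expression kg·m²/s³ has dimensions [L^2 M T^-3], but momentum has dimensions [L M T^-1].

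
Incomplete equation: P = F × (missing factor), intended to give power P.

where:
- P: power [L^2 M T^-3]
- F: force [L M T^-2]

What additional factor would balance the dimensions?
v (velocity), dimensions [L T^-1]

P has dimensions [L^2 M T^-3] and F has dimensions [L M T^-2].
The missing factor must have dimensions [L^2 M T^-3] / [L M T^-2] = [L T^-1], i.e. velocity (v).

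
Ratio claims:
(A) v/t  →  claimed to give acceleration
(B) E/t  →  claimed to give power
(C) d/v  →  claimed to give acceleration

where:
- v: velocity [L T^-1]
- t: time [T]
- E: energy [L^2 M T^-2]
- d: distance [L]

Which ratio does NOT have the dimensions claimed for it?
(C) d/v does not give acceleration

(A) v/t: [L T^-2] = acceleration [L T^-2] ✓
(B) E/t: [L^2 M T^-3] = power [L^2 M T^-3] ✓
(C) d/v: [T] ≠ acceleration [L T^-2] ✗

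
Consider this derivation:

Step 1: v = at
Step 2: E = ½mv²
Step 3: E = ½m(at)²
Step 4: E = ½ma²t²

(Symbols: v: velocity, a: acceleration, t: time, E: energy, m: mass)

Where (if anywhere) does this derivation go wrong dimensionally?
No step introduces an error — all steps are dimensionally consistent.

Step 1: v = at → LHS [L T^-1], RHS [L T^-1] ✓
Step 2: E = ½mv² → LHS [L^2 M T^-2], RHS [L^2 M T^-2] ✓
Step 3: E = ½m(at)² → LHS [L^2 M T^-2], RHS [L^2 M T^-2] ✓
Step 4: E = ½ma²t² → LHS [L^2 M T^-2], RHS [L^2 M T^-2] ✓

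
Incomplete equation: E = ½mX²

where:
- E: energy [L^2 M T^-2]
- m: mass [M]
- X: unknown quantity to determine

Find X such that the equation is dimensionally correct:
X = v (velocity), dimensions [L T^-1]

E has dimensions [L^2 M T^-2]; the rest of the RHS (½m) has dimensions [M].
So X² must have dimensions [L^2 T^-2], i.e. X has dimensions [L T^-1] — X = v (velocity).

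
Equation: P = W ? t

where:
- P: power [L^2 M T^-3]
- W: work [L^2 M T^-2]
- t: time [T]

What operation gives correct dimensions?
division (÷): P = W ÷ t

P [L^2 M T^-3]; W [L^2 M T^-2]; t [T].
W × t → [L^2 M T^-1] ✗
W ÷ t → [L^2 M T^-3] ✓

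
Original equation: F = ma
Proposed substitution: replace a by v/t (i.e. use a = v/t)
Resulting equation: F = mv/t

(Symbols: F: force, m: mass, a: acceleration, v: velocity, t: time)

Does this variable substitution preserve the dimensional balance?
Yes

[a] = [L T^-2] and [v/t] = [L T^-2]. These match, so the substitution replaces a quantity by one of the same dimensions and the result F = mv/t has LHS [L M T^-2] vs RHS [L M T^-2] — still consistent.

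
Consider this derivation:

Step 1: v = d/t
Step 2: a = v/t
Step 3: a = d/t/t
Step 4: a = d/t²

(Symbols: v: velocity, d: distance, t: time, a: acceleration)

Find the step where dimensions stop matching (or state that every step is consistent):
No step introduces an error — all steps are dimensionally consistent.

Step 1: v = d/t → LHS [L T^-1], RHS [L T^-1] ✓
Step 2: a = v/t → LHS [L T^-2], RHS [L T^-2] ✓
Step 3: a = d/t/t → LHS [L T^-2], RHS [L T^-2] ✓
Step 4: a = d/t² → LHS [L T^-2], RHS [L T^-2] ✓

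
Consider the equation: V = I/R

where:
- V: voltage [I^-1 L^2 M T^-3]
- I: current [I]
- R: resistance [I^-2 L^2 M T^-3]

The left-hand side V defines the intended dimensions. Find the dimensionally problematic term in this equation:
The right-hand side term I/R

V has dimensions [I^-1 L^2 M T^-3], but I/R has dimensions [I^3 L^-2 M^-1 T^3], so the term I/R is dimensionally wrong for V.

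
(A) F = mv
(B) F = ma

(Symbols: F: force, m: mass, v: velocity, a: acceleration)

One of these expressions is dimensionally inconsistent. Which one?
(A)

(A) F = mv: LHS [L M T^-2], RHS [L M T^-1] ✗
(B) F = ma: LHS [L M T^-2], RHS [L M T^-2] ✓

Expression (A) F = mv is dimensionally incorrect.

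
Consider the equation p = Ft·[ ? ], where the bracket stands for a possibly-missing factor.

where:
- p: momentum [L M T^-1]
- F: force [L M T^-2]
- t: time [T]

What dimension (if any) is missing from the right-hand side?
Nothing is missing — the bracketed factor must be dimensionless.

p has dimensions [L M T^-1] and Ft already has dimensions [L M T^-1], so p = Ft is dimensionally complete.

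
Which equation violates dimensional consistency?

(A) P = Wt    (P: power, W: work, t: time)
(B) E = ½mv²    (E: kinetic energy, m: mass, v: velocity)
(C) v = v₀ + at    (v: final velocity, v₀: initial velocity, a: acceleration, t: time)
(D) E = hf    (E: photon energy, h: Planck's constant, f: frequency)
(A) P = Wt

The equation (A) P = Wt is dimensionally incorrect.

LHS (P): [L^2 M T^-3]
RHS (Wt): [L^2 M T^-1] ✗

The dimensions do not match. The other three equations balance.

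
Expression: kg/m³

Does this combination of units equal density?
Yes

The expression kg/m³ has dimensions [L^-3 M], which is exactly density [L^-3 M].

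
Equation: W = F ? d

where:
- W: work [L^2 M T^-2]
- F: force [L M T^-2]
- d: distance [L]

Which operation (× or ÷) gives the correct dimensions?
multiplication (×): W = F × d

W [L^2 M T^-2]; F [L M T^-2]; d [L].
F × d → [L^2 M T^-2] ✓
F ÷ d → [M T^-2] ✗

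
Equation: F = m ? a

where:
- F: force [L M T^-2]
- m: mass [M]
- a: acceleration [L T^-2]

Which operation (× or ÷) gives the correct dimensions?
multiplication (×): F = m × a

F [L M T^-2]; m [M]; a [L T^-2].
m × a → [L M T^-2] ✓
m ÷ a → [L^-1 M T^2] ✗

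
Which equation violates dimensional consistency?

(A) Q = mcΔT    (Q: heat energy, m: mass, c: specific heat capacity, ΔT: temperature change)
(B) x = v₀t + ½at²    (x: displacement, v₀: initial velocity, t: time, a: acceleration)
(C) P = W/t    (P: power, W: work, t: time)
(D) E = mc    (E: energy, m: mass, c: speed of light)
(D) E = mc

The equation (D) E = mc is dimensionally incorrect.

LHS (E): [L^2 M T^-2]
RHS (mc): [L M T^-1] ✗

The dimensions do not match. The other three equations balance.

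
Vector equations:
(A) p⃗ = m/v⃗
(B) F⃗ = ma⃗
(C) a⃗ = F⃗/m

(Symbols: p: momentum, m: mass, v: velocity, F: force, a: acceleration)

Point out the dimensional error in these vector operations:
(A) p⃗ = m/v⃗

(A) p⃗ = m/v⃗: LHS [L M T^-1], RHS [L^-1 M T] ✗ — momentum is mass times velocity; should be mv⃗ (and division by a vector is undefined)
(B) F⃗ = ma⃗: LHS [L M T^-2], RHS [L M T^-2] ✓ — Force and acceleration are vectors, mass is a scalar
(C) a⃗ = F⃗/m: LHS [L T^-2], RHS [L T^-2] ✓ — force (vector) divided by mass (scalar)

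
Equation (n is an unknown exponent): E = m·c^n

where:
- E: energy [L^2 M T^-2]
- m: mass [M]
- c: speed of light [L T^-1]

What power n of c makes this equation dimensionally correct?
n = 2

E has dimensions [L^2 M T^-2]; c has dimensions [L T^-1].
The rest of the RHS has dimensions [M], so c^n must supply [L^2 T^-2].
With n = 2: m·c^2 has dimensions [L^2 M T^-2], matching the LHS ✓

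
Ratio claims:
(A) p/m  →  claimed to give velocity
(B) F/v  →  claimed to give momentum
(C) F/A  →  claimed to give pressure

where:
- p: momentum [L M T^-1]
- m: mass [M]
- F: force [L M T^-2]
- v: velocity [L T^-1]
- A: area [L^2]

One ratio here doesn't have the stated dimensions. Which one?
(B) F/v does not give momentum

(A) p/m: [L T^-1] = velocity [L T^-1] ✓
(B) F/v: [M T^-1] ≠ momentum [L M T^-1] ✗
(C) F/A: [L^-1 M T^-2] = pressure [L^-1 M T^-2] ✓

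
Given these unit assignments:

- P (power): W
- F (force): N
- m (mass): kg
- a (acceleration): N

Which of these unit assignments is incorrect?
a

The variable a (acceleration) should have units m/s², not N.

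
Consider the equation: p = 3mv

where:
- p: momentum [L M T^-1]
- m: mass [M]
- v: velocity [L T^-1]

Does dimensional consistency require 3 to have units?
No

p has dimensions [L M T^-1] and mv already has dimensions [L M T^-1], so the equation balances without 3 contributing any dimensions. 3 is a pure (dimensionless) number; changing or removing it would not affect dimensional consistency.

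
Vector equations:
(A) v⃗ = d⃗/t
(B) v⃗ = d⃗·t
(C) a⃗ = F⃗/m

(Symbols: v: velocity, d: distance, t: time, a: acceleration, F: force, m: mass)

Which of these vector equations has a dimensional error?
(B) v⃗ = d⃗·t

(A) v⃗ = d⃗/t: LHS [L T^-1], RHS [L T^-1] ✓ — displacement (vector) divided by time (scalar)
(B) v⃗ = d⃗·t: LHS [L T^-1], RHS [L T] ✗ — velocity is displacement per time; should be d⃗/t
(C) a⃗ = F⃗/m: LHS [L T^-2], RHS [L T^-2] ✓ — force (vector) divided by mass (scalar)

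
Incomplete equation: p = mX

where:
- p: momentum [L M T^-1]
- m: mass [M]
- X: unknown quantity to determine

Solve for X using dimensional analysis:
X = v (velocity), dimensions [L T^-1]

p has dimensions [L M T^-1]; the rest of the RHS (m) has dimensions [M].
So X must have dimensions [L T^-1] — X = v (velocity).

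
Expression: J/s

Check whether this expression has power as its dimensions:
Yes

The expression J/s has dimensions [L^2 M T^-3], which is exactly power [L^2 M T^-3].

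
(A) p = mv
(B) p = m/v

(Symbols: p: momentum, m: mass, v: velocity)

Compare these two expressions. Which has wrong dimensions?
(B)

(A) p = mv: LHS [L M T^-1], RHS [L M T^-1] ✓
(B) p = m/v: LHS [L M T^-1], RHS [L^-1 M T] ✗

Expression (B) p = m/v is dimensionally incorrect.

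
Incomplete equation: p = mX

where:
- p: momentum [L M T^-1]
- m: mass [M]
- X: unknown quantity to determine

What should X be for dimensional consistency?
X = v (velocity), dimensions [L T^-1]

p has dimensions [L M T^-1]; the rest of the RHS (m) has dimensions [M].
So X must have dimensions [L T^-1] — X = v (velocity).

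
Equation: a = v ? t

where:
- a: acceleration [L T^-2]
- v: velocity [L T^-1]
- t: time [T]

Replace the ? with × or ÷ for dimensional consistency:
division (÷): a = v ÷ t

a [L T^-2]; v [L T^-1]; t [T].
v × t → [L] ✗
v ÷ t → [L T^-2] ✓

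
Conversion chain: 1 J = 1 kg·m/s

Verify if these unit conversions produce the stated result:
The chain is incorrect (it contains an error).

Incorrect: Joule is kg·m²/s², not kg·m/s (that is momentum)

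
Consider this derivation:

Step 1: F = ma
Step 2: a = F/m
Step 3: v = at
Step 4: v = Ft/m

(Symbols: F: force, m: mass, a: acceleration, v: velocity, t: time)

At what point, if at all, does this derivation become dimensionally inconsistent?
No step introduces an error — all steps are dimensionally consistent.

Step 1: F = ma → LHS [L M T^-2], RHS [L M T^-2] ✓
Step 2: a = F/m → LHS [L T^-2], RHS [L T^-2] ✓
Step 3: v = at → LHS [L T^-1], RHS [L T^-1] ✓
Step 4: v = Ft/m → LHS [L T^-1], RHS [L T^-1] ✓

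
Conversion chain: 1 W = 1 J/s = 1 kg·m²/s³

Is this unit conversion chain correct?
The chain is correct (no errors).

Correct: Watt is Joule per second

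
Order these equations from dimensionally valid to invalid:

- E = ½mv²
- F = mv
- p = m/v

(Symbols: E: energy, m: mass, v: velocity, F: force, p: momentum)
Dimensionally correct: E = ½mv²
Dimensionally incorrect: F = mv, p = m/v
Ordered (correct first, then incorrect): E = ½mv², F = mv, p = m/v

- E = ½mv²: LHS [L^2 M T^-2], RHS [L^2 M T^-2] → correct ✓
- F = mv: LHS [L M T^-2], RHS [L M T^-1] → incorrect ✗
- p = m/v: LHS [L M T^-1], RHS [L^-1 M T] → incorrect ✗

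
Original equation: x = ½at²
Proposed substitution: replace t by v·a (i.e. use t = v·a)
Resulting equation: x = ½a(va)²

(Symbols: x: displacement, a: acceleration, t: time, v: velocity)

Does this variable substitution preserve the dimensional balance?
No

[t] = [T] and [v·a] = [L^2 T^-3]. These differ, so the substitution replaces a quantity by one of different dimensions and the result x = ½a(va)² has LHS [L] vs RHS [L^5 T^-8] — inconsistent.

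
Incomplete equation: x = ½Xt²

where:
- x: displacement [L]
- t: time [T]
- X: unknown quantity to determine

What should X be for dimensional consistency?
X = a (acceleration), dimensions [L T^-2]

x has dimensions [L]; the rest of the RHS (½ t²) has dimensions [T^2].
So X must have dimensions [L T^-2] — X = a (acceleration).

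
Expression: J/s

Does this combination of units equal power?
Yes

The expression J/s has dimensions [L^2 M T^-3], which is exactly power [L^2 M T^-3].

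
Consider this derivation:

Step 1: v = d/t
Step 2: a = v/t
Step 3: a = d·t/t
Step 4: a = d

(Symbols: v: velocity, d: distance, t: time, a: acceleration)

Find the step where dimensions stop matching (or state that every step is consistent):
Step 3

Step 1: v = d/t → LHS [L T^-1], RHS [L T^-1] ✓
Step 2: a = v/t → LHS [L T^-2], RHS [L T^-2] ✓
Step 3: a = d·t/t → LHS [L T^-2], RHS [L] ✗

The first dimensional inconsistency appears in step 3: a = d·t/t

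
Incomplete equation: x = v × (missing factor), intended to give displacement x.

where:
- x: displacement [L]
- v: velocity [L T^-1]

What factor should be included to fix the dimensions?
t (time), dimensions [T]

x has dimensions [L] and v has dimensions [L T^-1].
The missing factor must have dimensions [L] / [L T^-1] = [T], i.e. time (t).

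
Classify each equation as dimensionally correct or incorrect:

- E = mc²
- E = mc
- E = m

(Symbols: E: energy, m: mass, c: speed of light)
Dimensionally correct: E = mc²
Dimensionally incorrect: E = mc, E = m
Ordered (correct first, then incorrect): E = mc², E = mc, E = m

- E = mc²: LHS [L^2 M T^-2], RHS [L^2 M T^-2] → correct ✓
- E = mc: LHS [L^2 M T^-2], RHS [L M T^-1] → incorrect ✗
- E = m: LHS [L^2 M T^-2], RHS [M] → incorrect ✗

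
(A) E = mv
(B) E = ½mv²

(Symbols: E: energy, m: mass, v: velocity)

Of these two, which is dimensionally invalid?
(A)

(A) E = mv: LHS [L^2 M T^-2], RHS [L M T^-1] ✗
(B) E = ½mv²: LHS [L^2 M T^-2], RHS [L^2 M T^-2] ✓

Expression (A) E = mv is dimensionally incorrect.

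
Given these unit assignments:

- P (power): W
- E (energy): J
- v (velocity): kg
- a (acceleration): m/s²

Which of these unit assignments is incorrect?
v

The variable v (velocity) should have units m/s, not kg.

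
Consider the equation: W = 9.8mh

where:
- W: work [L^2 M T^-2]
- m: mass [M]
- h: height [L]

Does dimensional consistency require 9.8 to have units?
Yes

W has dimensions [L^2 M T^-2], while mh alone has dimensions [L M]. For the equation to balance, the factor 9.8 must carry dimensions [L T^-2] — it is a dimensional constant (a numerical value of a physical quantity with its units suppressed), not a pure number.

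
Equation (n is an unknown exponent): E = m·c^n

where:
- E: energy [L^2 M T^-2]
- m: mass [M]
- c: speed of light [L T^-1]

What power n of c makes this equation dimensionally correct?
n = 2

E has dimensions [L^2 M T^-2]; c has dimensions [L T^-1].
The rest of the RHS has dimensions [M], so c^n must supply [L^2 T^-2].
With n = 2: m·c^2 has dimensions [L^2 M T^-2], matching the LHS ✓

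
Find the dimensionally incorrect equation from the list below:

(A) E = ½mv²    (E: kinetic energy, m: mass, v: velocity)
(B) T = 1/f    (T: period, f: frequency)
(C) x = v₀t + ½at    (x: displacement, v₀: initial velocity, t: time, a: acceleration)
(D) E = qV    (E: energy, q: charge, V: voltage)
(C) x = v₀t + ½at

The equation (C) x = v₀t + ½at is dimensionally incorrect.

LHS (x): [L]
RHS terms:
  - v₀t: [L] ✓
  - ½at: [L T^-1] ✗ (does not match LHS)

The dimensions do not match. The other three equations balance.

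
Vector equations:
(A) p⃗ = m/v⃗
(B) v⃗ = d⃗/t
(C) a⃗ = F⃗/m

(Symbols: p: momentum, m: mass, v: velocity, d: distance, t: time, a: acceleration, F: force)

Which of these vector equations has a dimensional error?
(A) p⃗ = m/v⃗

(A) p⃗ = m/v⃗: LHS [L M T^-1], RHS [L^-1 M T] ✗ — momentum is mass times velocity; should be mv⃗ (and division by a vector is undefined)
(B) v⃗ = d⃗/t: LHS [L T^-1], RHS [L T^-1] ✓ — displacement (vector) divided by time (scalar)
(C) a⃗ = F⃗/m: LHS [L T^-2], RHS [L T^-2] ✓ — force (vector) divided by mass (scalar)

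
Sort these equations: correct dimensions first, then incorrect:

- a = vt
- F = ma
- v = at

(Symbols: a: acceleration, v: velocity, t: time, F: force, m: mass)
Dimensionally correct: F = ma, v = at
Dimensionally incorrect: a = vt
Ordered (correct first, then incorrect): F = ma, v = at, a = vt

- a = vt: LHS [L T^-2], RHS [L] → incorrect ✗
- F = ma: LHS [L M T^-2], RHS [L M T^-2] → correct ✓
- v = at: LHS [L T^-1], RHS [L T^-1] → correct ✓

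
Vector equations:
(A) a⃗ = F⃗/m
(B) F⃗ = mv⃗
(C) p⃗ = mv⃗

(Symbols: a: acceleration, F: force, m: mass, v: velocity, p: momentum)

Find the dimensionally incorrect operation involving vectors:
(B) F⃗ = mv⃗

(A) a⃗ = F⃗/m: LHS [L T^-2], RHS [L T^-2] ✓ — force (vector) divided by mass (scalar)
(B) F⃗ = mv⃗: LHS [L M T^-2], RHS [L M T^-1] ✗ — mass times velocity is momentum, not force; should be ma⃗
(C) p⃗ = mv⃗: LHS [L M T^-1], RHS [L M T^-1] ✓ — mass (scalar) times velocity (vector)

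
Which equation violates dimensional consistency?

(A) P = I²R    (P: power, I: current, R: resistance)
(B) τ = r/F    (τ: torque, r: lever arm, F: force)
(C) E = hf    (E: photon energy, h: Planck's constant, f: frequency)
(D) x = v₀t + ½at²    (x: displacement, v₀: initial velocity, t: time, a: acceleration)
(B) τ = r/F

The equation (B) τ = r/F is dimensionally incorrect.

LHS (τ): [L^2 M T^-2]
RHS (r/F): [M^-1 T^2] ✗

The dimensions do not match. The other three equations balance.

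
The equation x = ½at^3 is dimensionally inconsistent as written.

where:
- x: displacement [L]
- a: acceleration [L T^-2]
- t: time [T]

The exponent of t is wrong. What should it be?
The exponent of t should be 2: x = ½at^2

The LHS x has dimensions [L]; t has dimensions [T].
As written, the RHS ½at^3 (exponent 3 on t) has dimensions [L T], which does not match.
With exponent 2, the RHS ½at^2 has dimensions [L], matching the LHS.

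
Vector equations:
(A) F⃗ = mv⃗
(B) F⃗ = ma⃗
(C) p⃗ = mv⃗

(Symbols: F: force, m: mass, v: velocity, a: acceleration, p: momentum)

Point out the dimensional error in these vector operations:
(A) F⃗ = mv⃗

(A) F⃗ = mv⃗: LHS [L M T^-2], RHS [L M T^-1] ✗ — mass times velocity is momentum, not force; should be ma⃗
(B) F⃗ = ma⃗: LHS [L M T^-2], RHS [L M T^-2] ✓ — Force and acceleration are vectors, mass is a scalar
(C) p⃗ = mv⃗: LHS [L M T^-1], RHS [L M T^-1] ✓ — mass (scalar) times velocity (vector)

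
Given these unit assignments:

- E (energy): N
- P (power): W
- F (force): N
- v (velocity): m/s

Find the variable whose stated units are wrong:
E

The variable E (energy) should have units J, not N.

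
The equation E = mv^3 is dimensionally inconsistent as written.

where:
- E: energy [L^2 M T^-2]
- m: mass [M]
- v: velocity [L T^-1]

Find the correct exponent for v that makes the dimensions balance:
The exponent of v should be 2: E = mv^2

The LHS E has dimensions [L^2 M T^-2]; v has dimensions [L T^-1].
As written, the RHS mv^3 (exponent 3 on v) has dimensions [L^3 M T^-3], which does not match.
With exponent 2, the RHS mv^2 has dimensions [L^2 M T^-2], matching the LHS.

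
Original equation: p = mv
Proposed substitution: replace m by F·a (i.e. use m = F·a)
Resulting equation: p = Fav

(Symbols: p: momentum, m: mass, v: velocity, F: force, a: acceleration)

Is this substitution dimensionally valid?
No

[m] = [M] and [F·a] = [L^2 M T^-4]. These differ, so the substitution replaces a quantity by one of different dimensions and the result p = Fav has LHS [L M T^-1] vs RHS [L^3 M T^-5] — inconsistent.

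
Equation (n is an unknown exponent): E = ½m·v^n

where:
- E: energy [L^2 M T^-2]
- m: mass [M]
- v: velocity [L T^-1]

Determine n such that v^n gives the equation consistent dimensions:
n = 2

E has dimensions [L^2 M T^-2]; v has dimensions [L T^-1].
The rest of the RHS has dimensions [M], so v^n must supply [L^2 T^-2].
With n = 2: ½m·v^2 has dimensions [L^2 M T^-2], matching the LHS ✓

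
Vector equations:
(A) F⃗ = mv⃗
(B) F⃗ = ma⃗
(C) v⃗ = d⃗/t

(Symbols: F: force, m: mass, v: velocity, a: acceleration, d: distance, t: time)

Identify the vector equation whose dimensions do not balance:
(A) F⃗ = mv⃗

(A) F⃗ = mv⃗: LHS [L M T^-2], RHS [L M T^-1] ✗ — mass times velocity is momentum, not force; should be ma⃗
(B) F⃗ = ma⃗: LHS [L M T^-2], RHS [L M T^-2] ✓ — Force and acceleration are vectors, mass is a scalar
(C) v⃗ = d⃗/t: LHS [L T^-1], RHS [L T^-1] ✓ — displacement (vector) divided by time (scalar)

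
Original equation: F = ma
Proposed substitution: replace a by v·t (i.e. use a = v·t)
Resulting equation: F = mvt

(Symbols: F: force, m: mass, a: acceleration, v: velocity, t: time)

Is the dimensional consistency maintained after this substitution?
No

[a] = [L T^-2] and [v·t] = [L]. These differ, so the substitution replaces a quantity by one of different dimensions and the result F = mvt has LHS [L M T^-2] vs RHS [L M] — inconsistent.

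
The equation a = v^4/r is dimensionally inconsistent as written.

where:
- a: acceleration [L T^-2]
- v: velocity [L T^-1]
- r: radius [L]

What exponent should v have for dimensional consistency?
The exponent of v should be 2: a = v^2/r

The LHS a has dimensions [L T^-2]; v has dimensions [L T^-1].
As written, the RHS v^4/r (exponent 4 on v) has dimensions [L^3 T^-4], which does not match.
With exponent 2, the RHS v^2/r has dimensions [L T^-2], matching the LHS.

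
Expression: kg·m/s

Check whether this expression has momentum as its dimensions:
Yes

The expression kg·m/s has dimensions [L M T^-1], which is exactly momentum [L M T^-1].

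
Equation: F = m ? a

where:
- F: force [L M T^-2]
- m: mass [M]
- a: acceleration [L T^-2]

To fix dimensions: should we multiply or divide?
multiplication (×): F = m × a

F [L M T^-2]; m [M]; a [L T^-2].
m × a → [L M T^-2] ✓
m ÷ a → [L^-1 M T^2] ✗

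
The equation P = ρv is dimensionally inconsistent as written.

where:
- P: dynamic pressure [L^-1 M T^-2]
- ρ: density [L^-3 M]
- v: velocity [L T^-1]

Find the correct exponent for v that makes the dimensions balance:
The exponent of v should be 2: P = ρv^2

The LHS P has dimensions [L^-1 M T^-2]; v has dimensions [L T^-1].
As written, the RHS ρv (exponent 1 on v) has dimensions [L^-2 M T^-1], which does not match.
With exponent 2, the RHS ρv^2 has dimensions [L^-1 M T^-2], matching the LHS.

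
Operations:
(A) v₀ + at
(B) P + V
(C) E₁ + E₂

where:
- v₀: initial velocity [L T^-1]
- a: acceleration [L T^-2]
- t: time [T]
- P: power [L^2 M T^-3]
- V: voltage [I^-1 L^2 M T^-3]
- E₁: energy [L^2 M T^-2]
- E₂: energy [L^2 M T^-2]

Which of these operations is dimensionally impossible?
(B) P + V

(A) v₀ + at: v₀ [L T^-1] and at [L T^-1] — same dimensions ✓
(B) P + V: P [L^2 M T^-3] and V [I^-1 L^2 M T^-3] — different dimensions cannot be added/subtracted ✗
(C) E₁ + E₂: E₁ [L^2 M T^-2] and E₂ [L^2 M T^-2] — same dimensions ✓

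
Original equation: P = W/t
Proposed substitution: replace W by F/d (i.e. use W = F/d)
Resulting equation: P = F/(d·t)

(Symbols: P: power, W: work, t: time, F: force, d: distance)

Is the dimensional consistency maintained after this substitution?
No

[W] = [L^2 M T^-2] and [F/d] = [M T^-2]. These differ, so the substitution replaces a quantity by one of different dimensions and the result P = F/(d·t) has LHS [L^2 M T^-3] vs RHS [M T^-3] — inconsistent.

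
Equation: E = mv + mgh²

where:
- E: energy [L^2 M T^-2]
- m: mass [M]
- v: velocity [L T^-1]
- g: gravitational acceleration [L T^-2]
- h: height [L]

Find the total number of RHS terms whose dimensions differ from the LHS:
2

LHS E: [L^2 M T^-2]
- mv: [L M T^-1] ✗
- mgh²: [L^3 M T^-2] ✗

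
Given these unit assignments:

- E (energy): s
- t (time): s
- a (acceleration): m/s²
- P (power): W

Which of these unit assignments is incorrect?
E

The variable E (energy) should have units J, not s.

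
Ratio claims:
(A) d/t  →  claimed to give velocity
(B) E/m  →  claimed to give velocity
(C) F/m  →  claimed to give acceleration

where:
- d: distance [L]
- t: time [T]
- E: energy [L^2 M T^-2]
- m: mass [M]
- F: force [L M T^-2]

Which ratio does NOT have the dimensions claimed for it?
(B) E/m does not give velocity

(A) d/t: [L T^-1] = velocity [L T^-1] ✓
(B) E/m: [L^2 T^-2] ≠ velocity [L T^-1] ✗
(C) F/m: [L T^-2] = acceleration [L T^-2] ✓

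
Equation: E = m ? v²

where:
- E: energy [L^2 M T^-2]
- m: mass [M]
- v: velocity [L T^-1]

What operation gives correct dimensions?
multiplication (×): E = m × v²

E [L^2 M T^-2]; m [M]; v² [L^2 T^-2].
m × v² → [L^2 M T^-2] ✓
m ÷ v² → [L^-2 M T^2] ✗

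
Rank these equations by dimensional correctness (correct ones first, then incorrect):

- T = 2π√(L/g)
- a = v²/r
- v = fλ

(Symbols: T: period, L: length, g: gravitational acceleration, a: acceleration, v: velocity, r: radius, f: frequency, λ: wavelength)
Dimensionally correct: T = 2π√(L/g), a = v²/r, v = fλ
Dimensionally incorrect: none
Ordered (correct first, then incorrect): T = 2π√(L/g), a = v²/r, v = fλ

- T = 2π√(L/g): LHS [T], RHS [T] → correct ✓
- a = v²/r: LHS [L T^-2], RHS [L T^-2] → correct ✓
- v = fλ: LHS [L T^-1], RHS [L T^-1] → correct ✓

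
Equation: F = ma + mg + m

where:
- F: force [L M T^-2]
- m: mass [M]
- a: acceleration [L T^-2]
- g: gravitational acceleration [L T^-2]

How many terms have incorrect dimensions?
1

LHS F: [L M T^-2]
- ma: [L M T^-2] ✓
- mg: [L M T^-2] ✓
- m: [M] ✗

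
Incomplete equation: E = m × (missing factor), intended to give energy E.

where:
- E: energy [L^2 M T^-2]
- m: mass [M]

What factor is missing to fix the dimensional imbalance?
v² (velocity squared), dimensions [L^2 T^-2]

E has dimensions [L^2 M T^-2] and m has dimensions [M].
The missing factor must have dimensions [L^2 M T^-2] / [M] = [L^2 T^-2], i.e. velocity squared (v²).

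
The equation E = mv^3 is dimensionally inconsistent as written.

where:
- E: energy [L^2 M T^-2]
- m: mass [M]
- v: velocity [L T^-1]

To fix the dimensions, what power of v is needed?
The exponent of v should be 2: E = mv^2

The LHS E has dimensions [L^2 M T^-2]; v has dimensions [L T^-1].
As written, the RHS mv^3 (exponent 3 on v) has dimensions [L^3 M T^-3], which does not match.
With exponent 2, the RHS mv^2 has dimensions [L^2 M T^-2], matching the LHS.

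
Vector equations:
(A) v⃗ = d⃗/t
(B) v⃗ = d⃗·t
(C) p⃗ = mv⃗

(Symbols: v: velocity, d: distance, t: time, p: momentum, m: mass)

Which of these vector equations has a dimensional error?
(B) v⃗ = d⃗·t

(A) v⃗ = d⃗/t: LHS [L T^-1], RHS [L T^-1] ✓ — displacement (vector) divided by time (scalar)
(B) v⃗ = d⃗·t: LHS [L T^-1], RHS [L T] ✗ — velocity is displacement per time; should be d⃗/t
(C) p⃗ = mv⃗: LHS [L M T^-1], RHS [L M T^-1] ✓ — mass (scalar) times velocity (vector)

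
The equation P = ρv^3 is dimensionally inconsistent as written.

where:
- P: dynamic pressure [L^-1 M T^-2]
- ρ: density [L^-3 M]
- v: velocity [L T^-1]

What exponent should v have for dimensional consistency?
The exponent of v should be 2: P = ρv^2

The LHS P has dimensions [L^-1 M T^-2]; v has dimensions [L T^-1].
As written, the RHS ρv^3 (exponent 3 on v) has dimensions [M T^-3], which does not match.
With exponent 2, the RHS ρv^2 has dimensions [L^-1 M T^-2], matching the LHS.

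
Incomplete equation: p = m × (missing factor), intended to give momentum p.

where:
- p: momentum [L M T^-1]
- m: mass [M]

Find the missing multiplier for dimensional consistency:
v (velocity), dimensions [L T^-1]

p has dimensions [L M T^-1] and m has dimensions [M].
The missing factor must have dimensions [L M T^-1] / [M] = [L T^-1], i.e. velocity (v).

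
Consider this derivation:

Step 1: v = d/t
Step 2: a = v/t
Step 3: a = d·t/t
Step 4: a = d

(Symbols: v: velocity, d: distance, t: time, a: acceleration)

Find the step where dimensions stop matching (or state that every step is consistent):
Step 3

Step 1: v = d/t → LHS [L T^-1], RHS [L T^-1] ✓
Step 2: a = v/t → LHS [L T^-2], RHS [L T^-2] ✓
Step 3: a = d·t/t → LHS [L T^-2], RHS [L] ✗

The first dimensional inconsistency appears in step 3: a = d·t/t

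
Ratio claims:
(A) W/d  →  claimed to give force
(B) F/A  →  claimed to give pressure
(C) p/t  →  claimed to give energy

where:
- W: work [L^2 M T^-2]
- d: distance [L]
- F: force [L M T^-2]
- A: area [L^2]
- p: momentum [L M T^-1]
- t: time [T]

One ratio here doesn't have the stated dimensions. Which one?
(C) p/t does not give energy

(A) W/d: [L M T^-2] = force [L M T^-2] ✓
(B) F/A: [L^-1 M T^-2] = pressure [L^-1 M T^-2] ✓
(C) p/t: [L M T^-2] ≠ energy [L^2 M T^-2] ✗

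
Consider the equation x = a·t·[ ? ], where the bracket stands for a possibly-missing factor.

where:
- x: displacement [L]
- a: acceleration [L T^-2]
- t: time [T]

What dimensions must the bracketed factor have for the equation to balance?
[T] — time (e.g. t)

x has dimensions [L]; a·t has dimensions [L T^-1].
The bracketed factor must supply [L] / [L T^-1] = [T].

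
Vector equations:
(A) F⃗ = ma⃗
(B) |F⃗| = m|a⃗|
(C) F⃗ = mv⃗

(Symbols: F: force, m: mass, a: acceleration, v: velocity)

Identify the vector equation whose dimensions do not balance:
(C) F⃗ = mv⃗

(A) F⃗ = ma⃗: LHS [L M T^-2], RHS [L M T^-2] ✓ — Force and acceleration are vectors, mass is a scalar
(B) |F⃗| = m|a⃗|: LHS [L M T^-2], RHS [L M T^-2] ✓ — magnitudes of vectors are scalars
(C) F⃗ = mv⃗: LHS [L M T^-2], RHS [L M T^-1] ✗ — mass times velocity is momentum, not force; should be ma⃗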